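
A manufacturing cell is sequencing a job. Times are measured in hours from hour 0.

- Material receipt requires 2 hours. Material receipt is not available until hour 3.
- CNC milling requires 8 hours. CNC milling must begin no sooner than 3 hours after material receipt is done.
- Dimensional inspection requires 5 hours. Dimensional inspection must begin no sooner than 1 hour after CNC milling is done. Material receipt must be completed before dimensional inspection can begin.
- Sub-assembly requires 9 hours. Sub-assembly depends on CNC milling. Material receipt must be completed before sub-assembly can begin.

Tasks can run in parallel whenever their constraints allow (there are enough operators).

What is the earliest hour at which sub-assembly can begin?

After its own release at hour 3, material receipt can start at hour 3 and finishes at hour 5.
CNC milling cannot begin until material receipt (finishes hour 5, plus 3-hour gap → hour 8). It runs from hour 8 to 8 + 8 = hour 16.
Sub-assembly waits on CNC milling (finishes hour 16); material receipt (finishes hour 5). The latest of these is hour 16, which is the earliest sub-assembly can start.

16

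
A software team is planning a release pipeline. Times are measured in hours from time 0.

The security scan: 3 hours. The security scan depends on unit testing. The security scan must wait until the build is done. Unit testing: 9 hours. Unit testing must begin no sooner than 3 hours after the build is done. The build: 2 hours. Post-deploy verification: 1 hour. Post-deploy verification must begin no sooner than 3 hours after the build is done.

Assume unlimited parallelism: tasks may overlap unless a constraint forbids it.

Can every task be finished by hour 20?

The build can start immediately at hour 0; it finishes at hour 2.
Post-deploy verification cannot begin until the build (finishes hour 2, plus 3-hour gap → hour 5). It runs from hour 5 to 5 + 1 = hour 6.
Unit testing waits on the build (finishes hour 2, plus 3-hour gap → hour 5), so it starts at hour 5 and finishes at 5 + 9 = hour 14.
The security scan has to wait for unit testing (finishes hour 14); the build (finishes hour 2). The latest of these is hour 14, so the security scan runs hour 14 to 14 + 3 = hour 17.
Every task is finished by hour 17, which is no later than the deadline of 20, so the schedule is feasible.

Yes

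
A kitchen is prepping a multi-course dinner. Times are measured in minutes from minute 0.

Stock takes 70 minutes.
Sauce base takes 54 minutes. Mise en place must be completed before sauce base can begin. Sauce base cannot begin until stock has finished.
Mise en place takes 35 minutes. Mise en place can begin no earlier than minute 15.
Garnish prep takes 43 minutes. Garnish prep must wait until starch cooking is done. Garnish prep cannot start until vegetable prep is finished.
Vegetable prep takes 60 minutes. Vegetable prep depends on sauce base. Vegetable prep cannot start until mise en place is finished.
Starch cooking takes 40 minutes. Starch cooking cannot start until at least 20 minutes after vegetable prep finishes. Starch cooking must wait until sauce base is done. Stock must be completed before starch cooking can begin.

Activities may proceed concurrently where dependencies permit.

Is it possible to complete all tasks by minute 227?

No

Stock can start immediately at minute 0; it finishes at minute 70.
After its own release at minute 15, mise en place can start at minute 15 and finishes at minute 50.
Sauce base needs all of mise en place (finishes minute 50); stock (finishes minute 70). That puts its earliest start at minute 70; it finishes at 70 + 54 = minute 124.
For vegetable prep: sauce base (finishes minute 124); mise en place (finishes minute 50). Taking the maximum gives a start of minute 124, and it finishes at 124 + 60 = minute 184.
Starch cooking cannot start until vegetable prep (finishes minute 184, plus 20-minute gap → minute 204); sauce base (finishes minute 124); stock (finishes minute 70). The controlling bound is minute 204, so starch cooking finishes at 204 + 40 = minute 244.
Garnish prep cannot start until starch cooking (finishes minute 244); vegetable prep (finishes minute 184). The controlling bound is minute 244, so garnish prep finishes at 244 + 43 = minute 287.
The earliest everything can be done is minute 287, which is after the deadline of 227, so it is not possible.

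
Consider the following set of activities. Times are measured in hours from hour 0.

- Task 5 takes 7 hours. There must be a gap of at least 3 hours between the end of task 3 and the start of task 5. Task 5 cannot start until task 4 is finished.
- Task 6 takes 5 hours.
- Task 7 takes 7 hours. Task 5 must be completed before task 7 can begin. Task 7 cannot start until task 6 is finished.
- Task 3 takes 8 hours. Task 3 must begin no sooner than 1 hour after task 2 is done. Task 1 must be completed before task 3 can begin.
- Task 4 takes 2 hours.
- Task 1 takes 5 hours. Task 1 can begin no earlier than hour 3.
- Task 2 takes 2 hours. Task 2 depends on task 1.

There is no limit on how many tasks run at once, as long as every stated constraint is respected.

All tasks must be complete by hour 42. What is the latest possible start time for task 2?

14

Task 7 must finish by hour 42; it takes 7 hours, so it must start by 42 − 7 = hour 35.
Task 5 has to be done before task 7 (must start by hour 35). That means finishing by hour 35, i.e. starting by 35 − 7 = hour 28.
Task 3 feeds into task 5 (must start by hour 28, minus 3-hour gap → hour 25); so task 3 must finish by hour 25 and therefore start by hour 17.
Task 2 has to be done before task 3 (must start by hour 17, minus 1-hour gap → hour 16). That means finishing by hour 16, i.e. starting by 16 − 2 = hour 14.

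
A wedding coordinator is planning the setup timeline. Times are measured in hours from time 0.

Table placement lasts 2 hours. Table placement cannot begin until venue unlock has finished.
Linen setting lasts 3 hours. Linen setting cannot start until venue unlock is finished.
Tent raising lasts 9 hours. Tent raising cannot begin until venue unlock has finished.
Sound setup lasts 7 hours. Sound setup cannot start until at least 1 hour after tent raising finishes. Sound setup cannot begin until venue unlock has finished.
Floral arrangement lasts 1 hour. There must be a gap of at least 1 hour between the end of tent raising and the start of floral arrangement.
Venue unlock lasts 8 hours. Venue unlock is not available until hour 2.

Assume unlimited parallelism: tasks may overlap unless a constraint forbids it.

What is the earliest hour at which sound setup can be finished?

Venue unlock waits on its own release at hour 2, so it starts at hour 2 and finishes at 2 + 8 = hour 10.
Tent raising waits on venue unlock (finishes hour 10), so it starts at hour 10 and finishes at 10 + 9 = hour 19.
Sound setup needs all of tent raising (finishes hour 19, plus 1-hour gap → hour 20); venue unlock (finishes hour 10). That puts its earliest start at hour 20; it finishes at 20 + 7 = hour 27.

27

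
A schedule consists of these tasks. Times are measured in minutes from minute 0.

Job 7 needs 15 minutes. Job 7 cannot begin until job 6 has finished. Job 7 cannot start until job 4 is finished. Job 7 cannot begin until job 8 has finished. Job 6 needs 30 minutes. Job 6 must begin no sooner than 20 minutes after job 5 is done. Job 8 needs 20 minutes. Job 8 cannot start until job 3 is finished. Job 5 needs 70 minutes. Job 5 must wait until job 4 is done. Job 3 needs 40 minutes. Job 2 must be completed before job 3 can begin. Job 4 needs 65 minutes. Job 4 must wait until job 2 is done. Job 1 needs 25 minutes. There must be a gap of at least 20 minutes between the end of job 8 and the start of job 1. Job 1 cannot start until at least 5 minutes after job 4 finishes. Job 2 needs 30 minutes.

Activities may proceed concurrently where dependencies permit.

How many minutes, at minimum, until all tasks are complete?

230

Job 2 can start immediately at minute 0; it finishes at minute 30.
Job 4 waits on job 2 (finishes minute 30), so it starts at minute 30 and finishes at 30 + 65 = minute 95.
Job 5 cannot begin until job 4 (finishes minute 95). It runs from minute 95 to 95 + 70 = minute 165.
Job 6 cannot begin until job 5 (finishes minute 165, plus 20-minute gap → minute 185). It runs from minute 185 to 185 + 30 = minute 215.
After job 2 (finishes minute 30), job 3 can start at minute 30 and finishes at minute 70.
After job 3 (finishes minute 70), job 8 can start at minute 70 and finishes at minute 90.
Job 7 has to wait for job 6 (finishes minute 215); job 4 (finishes minute 95); job 8 (finishes minute 90). The latest of these is minute 215, so job 7 runs minute 215 to 215 + 15 = minute 230.
For job 1: job 8 (finishes minute 90, plus 20-minute gap → minute 110); job 4 (finishes minute 95, plus 5-minute gap → minute 100). Taking the maximum gives a start of minute 110, and it finishes at 110 + 25 = minute 135.
All tasks are finished once the last one completes. Finish times: Job 1 at 135, Job 2 at 30, Job 3 at 70, Job 4 at 95, Job 5 at 165, Job 6 at 215, Job 7 at 230, Job 8 at 90. The latest is minute 230.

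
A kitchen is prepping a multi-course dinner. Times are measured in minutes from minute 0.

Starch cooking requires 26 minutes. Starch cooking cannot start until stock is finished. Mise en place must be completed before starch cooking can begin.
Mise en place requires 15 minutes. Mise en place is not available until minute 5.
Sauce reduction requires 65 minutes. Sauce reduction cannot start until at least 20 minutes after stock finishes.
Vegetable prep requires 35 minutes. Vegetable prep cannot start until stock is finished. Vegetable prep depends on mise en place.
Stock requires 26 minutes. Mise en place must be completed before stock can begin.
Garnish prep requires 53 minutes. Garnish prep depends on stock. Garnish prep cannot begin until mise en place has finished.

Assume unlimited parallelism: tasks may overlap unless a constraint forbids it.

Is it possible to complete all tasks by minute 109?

No

After its own release at minute 5, mise en place can start at minute 5 and finishes at minute 20.
Stock cannot begin until mise en place (finishes minute 20). It runs from minute 20 to 20 + 26 = minute 46.
Garnish prep has to wait for stock (finishes minute 46); mise en place (finishes minute 20). The latest of these is minute 46, so garnish prep runs minute 46 to 46 + 53 = minute 99.
Starch cooking needs all of stock (finishes minute 46); mise en place (finishes minute 20). That puts its earliest start at minute 46; it finishes at 46 + 26 = minute 72.
Sauce reduction waits on stock (finishes minute 46, plus 20-minute gap → minute 66), so it starts at minute 66 and finishes at 66 + 65 = minute 131.
For vegetable prep: stock (finishes minute 46); mise en place (finishes minute 20). Taking the maximum gives a start of minute 46, and it finishes at 46 + 35 = minute 81.
The earliest everything can be done is minute 131, which is after the deadline of 109, so it is not possible.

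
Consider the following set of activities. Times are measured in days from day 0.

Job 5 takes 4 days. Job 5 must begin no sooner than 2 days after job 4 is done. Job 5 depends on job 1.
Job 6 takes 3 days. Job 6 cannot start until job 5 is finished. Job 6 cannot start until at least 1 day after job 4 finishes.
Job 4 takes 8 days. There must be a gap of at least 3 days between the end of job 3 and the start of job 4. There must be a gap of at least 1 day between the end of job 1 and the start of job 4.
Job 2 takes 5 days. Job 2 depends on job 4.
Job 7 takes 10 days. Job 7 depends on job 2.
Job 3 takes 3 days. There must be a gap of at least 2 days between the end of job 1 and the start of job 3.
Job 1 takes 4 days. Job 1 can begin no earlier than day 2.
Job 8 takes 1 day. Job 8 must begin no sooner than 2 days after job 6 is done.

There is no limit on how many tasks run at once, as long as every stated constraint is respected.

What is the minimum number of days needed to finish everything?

37

After its own release at day 2, job 1 can start at day 2 and finishes at day 6.
Job 3 waits on job 1 (finishes day 6, plus 2-day gap → day 8), so it starts at day 8 and finishes at 8 + 3 = day 11.
Job 4 cannot start until job 3 (finishes day 11, plus 3-day gap → day 14); job 1 (finishes day 6, plus 1-day gap → day 7). The controlling bound is day 14, so job 4 finishes at 14 + 8 = day 22.
Job 5 has to wait for job 4 (finishes day 22, plus 2-day gap → day 24); job 1 (finishes day 6). The latest of these is day 24, so job 5 runs day 24 to 24 + 4 = day 28.
Job 6 has to wait for job 5 (finishes day 28); job 4 (finishes day 22, plus 1-day gap → day 23). The latest of these is day 28, so job 6 runs day 28 to 28 + 3 = day 31.
After job 6 (finishes day 31, plus 2-day gap → day 33), job 8 can start at day 33 and finishes at day 34.
Job 2 waits on job 4 (finishes day 22), so it starts at day 22 and finishes at 22 + 5 = day 27.
Job 7 waits on job 2 (finishes day 27), so it starts at day 27 and finishes at 27 + 10 = day 37.
All tasks are finished once the last one completes. Finish times: Job 1 at 6, Job 2 at 27, Job 3 at 11, Job 4 at 22, Job 5 at 28, Job 6 at 31, Job 7 at 37, Job 8 at 34. The latest is day 37.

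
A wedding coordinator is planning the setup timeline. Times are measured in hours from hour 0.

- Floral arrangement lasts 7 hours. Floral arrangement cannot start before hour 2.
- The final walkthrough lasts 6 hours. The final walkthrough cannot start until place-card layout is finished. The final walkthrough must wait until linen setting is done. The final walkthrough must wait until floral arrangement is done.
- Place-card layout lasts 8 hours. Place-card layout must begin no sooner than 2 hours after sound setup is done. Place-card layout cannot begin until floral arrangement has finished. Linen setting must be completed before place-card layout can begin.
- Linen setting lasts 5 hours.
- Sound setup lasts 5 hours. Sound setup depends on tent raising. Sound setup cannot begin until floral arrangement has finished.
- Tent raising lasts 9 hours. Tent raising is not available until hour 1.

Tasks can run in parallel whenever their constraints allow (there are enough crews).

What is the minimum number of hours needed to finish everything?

After its own release at hour 2, floral arrangement can start at hour 2 and finishes at hour 9.
Linen setting has no prerequisites, so it starts at hour 0 and finishes at hour 5.
After its own release at hour 1, tent raising can start at hour 1 and finishes at hour 10.
Sound setup has to wait for tent raising (finishes hour 10); floral arrangement (finishes hour 9). The latest of these is hour 10, so sound setup runs hour 10 to 10 + 5 = hour 15.
Place-card layout has to wait for sound setup (finishes hour 15, plus 2-hour gap → hour 17); floral arrangement (finishes hour 9); linen setting (finishes hour 5). The latest of these is hour 17, so place-card layout runs hour 17 to 17 + 8 = hour 25.
The final walkthrough needs all of place-card layout (finishes hour 25); linen setting (finishes hour 5); floral arrangement (finishes hour 9). That puts its earliest start at hour 25; it finishes at 25 + 6 = hour 31.
All tasks are finished once the last one completes. Finish times: Tent raising at 10, Linen setting at 5, Floral arrangement at 9, Sound setup at 15, Place-card layout at 25, The final walkthrough at 31. The latest is hour 31.

31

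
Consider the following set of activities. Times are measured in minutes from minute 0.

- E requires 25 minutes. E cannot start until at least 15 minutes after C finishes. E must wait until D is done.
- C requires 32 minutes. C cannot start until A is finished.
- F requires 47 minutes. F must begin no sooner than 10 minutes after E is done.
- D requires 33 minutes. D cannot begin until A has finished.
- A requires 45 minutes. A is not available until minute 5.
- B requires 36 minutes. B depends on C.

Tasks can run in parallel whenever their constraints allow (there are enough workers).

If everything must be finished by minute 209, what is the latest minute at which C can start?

B has no dependents, so it just needs to finish by minute 209. Starting by 209 − 36 = minute 173 achieves that.
F must finish by minute 209; it takes 47 minutes, so it must start by 209 − 47 = minute 162.
Since F (must start by minute 162, minus 10-minute gap → minute 152) depends on it, E must finish by minute 152. Backing off its 25-minute duration gives a latest start of minute 127.
C must finish in time for B (must start by minute 173); E (must start by minute 127, minus 15-minute gap → minute 112). The tightest is minute 112, so C must start by 112 − 32 = minute 80.

80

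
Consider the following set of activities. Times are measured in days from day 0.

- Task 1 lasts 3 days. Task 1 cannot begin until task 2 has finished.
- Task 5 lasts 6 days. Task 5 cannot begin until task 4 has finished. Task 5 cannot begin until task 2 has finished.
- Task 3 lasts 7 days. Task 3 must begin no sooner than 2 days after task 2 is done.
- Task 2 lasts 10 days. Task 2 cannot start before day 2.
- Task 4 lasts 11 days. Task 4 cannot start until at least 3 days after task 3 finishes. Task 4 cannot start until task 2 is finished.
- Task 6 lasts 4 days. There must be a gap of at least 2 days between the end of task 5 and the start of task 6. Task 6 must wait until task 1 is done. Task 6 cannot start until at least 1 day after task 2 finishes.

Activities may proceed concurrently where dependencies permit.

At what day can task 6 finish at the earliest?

After its own release at day 2, task 2 can start at day 2 and finishes at day 12.
Task 3 waits on task 2 (finishes day 12, plus 2-day gap → day 14), so it starts at day 14 and finishes at 14 + 7 = day 21.
Task 4 cannot start until task 3 (finishes day 21, plus 3-day gap → day 24); task 2 (finishes day 12). The controlling bound is day 24, so task 4 finishes at 24 + 11 = day 35.
Task 5 needs all of task 4 (finishes day 35); task 2 (finishes day 12). That puts its earliest start at day 35; it finishes at 35 + 6 = day 41.
After task 2 (finishes day 12), task 1 can start at day 12 and finishes at day 15.
Task 6 has to wait for task 5 (finishes day 41, plus 2-day gap → day 43); task 1 (finishes day 15); task 2 (finishes day 12, plus 1-day gap → day 13). The latest of these is day 43, so task 6 runs day 43 to 43 + 4 = day 47.

47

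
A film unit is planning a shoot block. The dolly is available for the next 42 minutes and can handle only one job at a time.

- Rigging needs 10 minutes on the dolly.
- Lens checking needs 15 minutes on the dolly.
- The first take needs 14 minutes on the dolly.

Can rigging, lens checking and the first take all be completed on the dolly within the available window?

Yes

Running back to back, the jobs need 10 + 15 + 14 = 39 minutes on the dolly.
Since 39 ≤ 42, they fit within the window.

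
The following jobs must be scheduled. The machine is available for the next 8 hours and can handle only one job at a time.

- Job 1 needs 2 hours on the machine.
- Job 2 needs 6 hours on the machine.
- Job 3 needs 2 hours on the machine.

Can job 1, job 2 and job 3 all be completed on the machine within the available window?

No

Running back to back, the jobs need 2 + 6 + 2 = 10 hours on the machine.
Since 10 > 8, they cannot all fit.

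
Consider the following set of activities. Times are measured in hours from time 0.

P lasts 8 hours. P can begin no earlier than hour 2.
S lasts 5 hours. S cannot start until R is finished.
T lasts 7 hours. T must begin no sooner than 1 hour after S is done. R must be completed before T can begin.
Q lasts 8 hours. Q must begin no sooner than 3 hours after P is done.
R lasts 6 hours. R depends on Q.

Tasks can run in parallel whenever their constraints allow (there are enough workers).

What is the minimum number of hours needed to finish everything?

P waits on its own release at hour 2, so it starts at hour 2 and finishes at 2 + 8 = hour 10.
After P (finishes hour 10, plus 3-hour gap → hour 13), Q can start at hour 13 and finishes at hour 21.
R cannot begin until Q (finishes hour 21). It runs from hour 21 to 21 + 6 = hour 27.
S cannot begin until R (finishes hour 27). It runs from hour 27 to 27 + 5 = hour 32.
T needs all of S (finishes hour 32, plus 1-hour gap → hour 33); R (finishes hour 27). That puts its earliest start at hour 33; it finishes at 33 + 7 = hour 40.
All tasks are finished once the last one completes. Finish times: P at 10, Q at 21, R at 27, S at 32, T at 40. The latest is hour 40.

40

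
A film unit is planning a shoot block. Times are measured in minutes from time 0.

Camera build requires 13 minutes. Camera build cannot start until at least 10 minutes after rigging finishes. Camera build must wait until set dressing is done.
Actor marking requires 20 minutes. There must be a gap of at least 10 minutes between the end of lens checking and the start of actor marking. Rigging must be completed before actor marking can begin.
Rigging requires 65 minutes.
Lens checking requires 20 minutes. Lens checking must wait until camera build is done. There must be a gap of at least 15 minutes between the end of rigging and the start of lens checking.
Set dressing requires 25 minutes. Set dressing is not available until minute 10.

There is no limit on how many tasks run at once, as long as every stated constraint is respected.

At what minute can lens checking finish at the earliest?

108

After its own release at minute 10, set dressing can start at minute 10 and finishes at minute 35.
Rigging can start immediately at minute 0; it finishes at minute 65.
Camera build has to wait for rigging (finishes minute 65, plus 10-minute gap → minute 75); set dressing (finishes minute 35). The latest of these is minute 75, so camera build runs minute 75 to 75 + 13 = minute 88.
Lens checking has to wait for camera build (finishes minute 88); rigging (finishes minute 65, plus 15-minute gap → minute 80). The latest of these is minute 88, so lens checking runs minute 88 to 88 + 20 = minute 108.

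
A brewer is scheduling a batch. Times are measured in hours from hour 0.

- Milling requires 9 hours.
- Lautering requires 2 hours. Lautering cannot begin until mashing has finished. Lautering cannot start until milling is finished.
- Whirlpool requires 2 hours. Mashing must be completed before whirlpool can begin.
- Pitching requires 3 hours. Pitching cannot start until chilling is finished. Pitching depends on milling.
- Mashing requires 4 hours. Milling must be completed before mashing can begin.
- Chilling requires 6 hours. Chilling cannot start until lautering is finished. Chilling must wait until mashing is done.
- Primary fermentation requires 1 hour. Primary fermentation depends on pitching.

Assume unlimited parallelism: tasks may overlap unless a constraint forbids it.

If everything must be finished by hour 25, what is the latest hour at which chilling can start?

To finish by hour 25, primary fermentation (duration 1) must start no later than hour 24.
Pitching feeds into primary fermentation (must start by hour 24); so pitching must finish by hour 24 and therefore start by hour 21.
Since pitching (must start by hour 21) depends on it, chilling must finish by hour 21. Backing off its 6-hour duration gives a latest start of hour 15.

15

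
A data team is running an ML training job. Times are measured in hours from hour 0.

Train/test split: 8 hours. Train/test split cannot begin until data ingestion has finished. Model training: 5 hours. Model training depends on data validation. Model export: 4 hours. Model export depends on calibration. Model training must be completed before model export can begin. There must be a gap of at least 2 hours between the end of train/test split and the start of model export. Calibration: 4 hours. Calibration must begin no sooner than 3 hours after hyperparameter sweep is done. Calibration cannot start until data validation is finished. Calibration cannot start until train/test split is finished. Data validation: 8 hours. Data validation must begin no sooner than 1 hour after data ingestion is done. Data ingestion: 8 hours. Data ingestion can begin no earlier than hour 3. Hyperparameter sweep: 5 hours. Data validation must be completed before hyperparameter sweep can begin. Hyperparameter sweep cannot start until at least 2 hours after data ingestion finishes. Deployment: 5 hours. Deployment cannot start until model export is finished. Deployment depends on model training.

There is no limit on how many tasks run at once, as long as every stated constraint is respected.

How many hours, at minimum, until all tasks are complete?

41

After its own release at hour 3, data ingestion can start at hour 3 and finishes at hour 11.
Train/test split waits on data ingestion (finishes hour 11), so it starts at hour 11 and finishes at 11 + 8 = hour 19.
Data validation cannot begin until data ingestion (finishes hour 11, plus 1-hour gap → hour 12). It runs from hour 12 to 12 + 8 = hour 20.
Model training waits on data validation (finishes hour 20), so it starts at hour 20 and finishes at 20 + 5 = hour 25.
Hyperparameter sweep cannot start until data validation (finishes hour 20); data ingestion (finishes hour 11, plus 2-hour gap → hour 13). The controlling bound is hour 20, so hyperparameter sweep finishes at 20 + 5 = hour 25.
Calibration cannot start until hyperparameter sweep (finishes hour 25, plus 3-hour gap → hour 28); data validation (finishes hour 20); train/test split (finishes hour 19). The controlling bound is hour 28, so calibration finishes at 28 + 4 = hour 32.
Model export cannot start until calibration (finishes hour 32); model training (finishes hour 25); train/test split (finishes hour 19, plus 2-hour gap → hour 21). The controlling bound is hour 32, so model export finishes at 32 + 4 = hour 36.
Deployment has to wait for model export (finishes hour 36); model training (finishes hour 25). The latest of these is hour 36, so deployment runs hour 36 to 36 + 5 = hour 41.
All tasks are finished once the last one completes. Finish times: Data ingestion at 11, Data validation at 20, Train/test split at 19, Hyperparameter sweep at 25, Model training at 25, Calibration at 32, Model export at 36, Deployment at 41. The latest is hour 41.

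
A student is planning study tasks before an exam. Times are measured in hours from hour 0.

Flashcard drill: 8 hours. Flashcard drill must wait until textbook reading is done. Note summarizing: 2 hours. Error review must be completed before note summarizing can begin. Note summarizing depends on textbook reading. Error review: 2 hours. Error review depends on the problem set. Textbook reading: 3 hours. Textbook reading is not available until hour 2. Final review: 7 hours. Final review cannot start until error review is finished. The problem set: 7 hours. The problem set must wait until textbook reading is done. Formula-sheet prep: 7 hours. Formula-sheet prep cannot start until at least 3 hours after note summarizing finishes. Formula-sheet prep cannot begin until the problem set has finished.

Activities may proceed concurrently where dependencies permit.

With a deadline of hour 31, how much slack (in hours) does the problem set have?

5

Textbook reading waits on its own release at hour 2, so it starts at hour 2 and finishes at 2 + 3 = hour 5.
The problem set cannot begin until textbook reading (finishes hour 5). It runs from hour 5 to 5 + 7 = hour 12.

Working backward from the deadline:
To finish by hour 31, formula-sheet prep (duration 7) must start no later than hour 24.
Since formula-sheet prep (must start by hour 24, minus 3-hour gap → hour 21) depends on it, note summarizing must finish by hour 21. Backing off its 2-hour duration gives a latest start of hour 19.
Nothing follows final review; the deadline of hour 31 is its only limit. It must start by 31 − 7 = hour 24.
For error review: note summarizing (must start by hour 19); final review (must start by hour 24). The most restrictive is hour 19; with a 2-hour duration, error review must start by hour 17.
The problem set has several dependents: error review (must start by hour 17); formula-sheet prep (must start by hour 24). The earliest of those limits is hour 17, so the problem set must start by 17 − 7 = hour 10.
So the problem set can start as early as hour 5 and as late as hour 10, giving 10 − 5 = 5 hours of slack.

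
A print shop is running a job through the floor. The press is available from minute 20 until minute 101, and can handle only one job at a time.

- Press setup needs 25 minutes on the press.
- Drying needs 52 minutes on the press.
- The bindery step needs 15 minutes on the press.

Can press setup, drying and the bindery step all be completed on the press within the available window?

The press window is 101 − 20 = 81 minutes.
Running back to back, the jobs need 25 + 52 + 15 = 92 minutes on the press.
Since 92 > 81, they cannot all fit.

No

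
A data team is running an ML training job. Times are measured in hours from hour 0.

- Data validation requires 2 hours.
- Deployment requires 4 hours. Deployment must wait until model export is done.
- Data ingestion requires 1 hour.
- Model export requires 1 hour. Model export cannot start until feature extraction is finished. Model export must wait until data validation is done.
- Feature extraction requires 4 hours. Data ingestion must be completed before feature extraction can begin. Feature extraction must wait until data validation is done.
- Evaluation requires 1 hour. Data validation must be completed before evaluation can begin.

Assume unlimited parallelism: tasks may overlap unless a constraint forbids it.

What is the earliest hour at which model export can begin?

Data validation has no prerequisites, so it starts at hour 0 and finishes at hour 2.
Data ingestion can start immediately at hour 0; it finishes at hour 1.
For feature extraction: data ingestion (finishes hour 1); data validation (finishes hour 2). Taking the maximum gives a start of hour 2, and it finishes at 2 + 4 = hour 6.
Model export waits on feature extraction (finishes hour 6); data validation (finishes hour 2). The latest of these is hour 6, which is the earliest model export can start.

6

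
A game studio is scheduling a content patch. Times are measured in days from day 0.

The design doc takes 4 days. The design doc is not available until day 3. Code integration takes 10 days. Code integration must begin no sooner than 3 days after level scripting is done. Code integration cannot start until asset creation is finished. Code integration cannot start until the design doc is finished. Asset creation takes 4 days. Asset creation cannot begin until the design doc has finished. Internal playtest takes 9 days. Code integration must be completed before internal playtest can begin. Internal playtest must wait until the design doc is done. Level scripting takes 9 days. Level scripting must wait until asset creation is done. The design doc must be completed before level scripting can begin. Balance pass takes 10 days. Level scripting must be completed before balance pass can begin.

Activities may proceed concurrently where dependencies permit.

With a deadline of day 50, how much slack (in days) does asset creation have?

8

After its own release at day 3, the design doc can start at day 3 and finishes at day 7.
After the design doc (finishes day 7), asset creation can start at day 7 and finishes at day 11.

Working backward from the deadline:
To finish by day 50, internal playtest (duration 9) must start no later than day 41.
Code integration has to be done before internal playtest (must start by day 41). That means finishing by day 41, i.e. starting by 41 − 10 = day 31.
Balance pass must finish by day 50; it takes 10 days, so it must start by 50 − 10 = day 40.
Level scripting feeds code integration (must start by day 31, minus 3-day gap → day 28); balance pass (must start by day 40). Taking the minimum, level scripting must finish by day 28 and start by 28 − 9 = day 19.
Asset creation feeds level scripting (must start by day 19); code integration (must start by day 31). Taking the minimum, asset creation must finish by day 19 and start by 19 − 4 = day 15.
So asset creation can start as early as day 7 and as late as day 15, giving 15 − 7 = 8 days of slack.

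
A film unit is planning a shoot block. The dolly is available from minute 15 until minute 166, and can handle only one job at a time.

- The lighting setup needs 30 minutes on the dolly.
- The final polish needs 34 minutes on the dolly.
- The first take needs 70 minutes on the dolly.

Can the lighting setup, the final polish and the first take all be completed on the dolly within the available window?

Yes

The dolly window is 166 − 15 = 151 minutes.
Running back to back, the jobs need 30 + 34 + 70 = 134 minutes on the dolly.
Since 134 ≤ 151, they fit within the window.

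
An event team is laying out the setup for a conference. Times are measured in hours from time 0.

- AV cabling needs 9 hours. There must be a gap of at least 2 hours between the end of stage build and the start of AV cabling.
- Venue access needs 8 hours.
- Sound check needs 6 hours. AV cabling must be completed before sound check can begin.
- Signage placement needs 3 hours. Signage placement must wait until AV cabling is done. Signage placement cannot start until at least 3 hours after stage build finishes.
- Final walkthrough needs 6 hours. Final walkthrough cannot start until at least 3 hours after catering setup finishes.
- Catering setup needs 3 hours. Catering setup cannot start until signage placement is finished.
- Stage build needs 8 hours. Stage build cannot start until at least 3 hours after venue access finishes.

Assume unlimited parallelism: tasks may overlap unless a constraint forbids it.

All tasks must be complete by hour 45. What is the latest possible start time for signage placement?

30

To finish by hour 45, final walkthrough (duration 6) must start no later than hour 39.
Catering setup feeds into final walkthrough (must start by hour 39, minus 3-hour gap → hour 36); so catering setup must finish by hour 36 and therefore start by hour 33.
Since catering setup (must start by hour 33) depends on it, signage placement must finish by hour 33. Backing off its 3-hour duration gives a latest start of hour 30.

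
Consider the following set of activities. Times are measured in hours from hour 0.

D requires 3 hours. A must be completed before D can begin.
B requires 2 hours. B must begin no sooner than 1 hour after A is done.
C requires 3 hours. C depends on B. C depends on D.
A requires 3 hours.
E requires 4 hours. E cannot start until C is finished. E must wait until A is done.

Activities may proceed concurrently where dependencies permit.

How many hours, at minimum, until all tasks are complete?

13

A has no prerequisites, so it starts at hour 0 and finishes at hour 3.
D waits on A (finishes hour 3), so it starts at hour 3 and finishes at 3 + 3 = hour 6.
B waits on A (finishes hour 3, plus 1-hour gap → hour 4), so it starts at hour 4 and finishes at 4 + 2 = hour 6.
For C: B (finishes hour 6); D (finishes hour 6). Taking the maximum gives a start of hour 6, and it finishes at 6 + 3 = hour 9.
E cannot start until C (finishes hour 9); A (finishes hour 3). The controlling bound is hour 9, so E finishes at 9 + 4 = hour 13.
All tasks are finished once the last one completes. Finish times: A at 3, B at 6, C at 9, D at 6, E at 13. The latest is hour 13.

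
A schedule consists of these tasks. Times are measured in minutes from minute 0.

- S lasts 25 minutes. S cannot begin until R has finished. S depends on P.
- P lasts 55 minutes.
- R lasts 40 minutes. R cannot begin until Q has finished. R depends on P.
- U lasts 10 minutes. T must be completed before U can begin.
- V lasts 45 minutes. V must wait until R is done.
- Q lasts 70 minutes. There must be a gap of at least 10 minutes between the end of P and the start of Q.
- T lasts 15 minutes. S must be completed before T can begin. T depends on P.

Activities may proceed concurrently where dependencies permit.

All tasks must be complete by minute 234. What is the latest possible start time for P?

9

To finish by minute 234, U (duration 10) must start no later than minute 224.
Since U (must start by minute 224) depends on it, T must finish by minute 224. Backing off its 15-minute duration gives a latest start of minute 209.
S has to be done before T (must start by minute 209). That means finishing by minute 209, i.e. starting by 209 − 25 = minute 184.
To finish by minute 234, V (duration 45) must start no later than minute 189.
R must finish in time for S (must start by minute 184); V (must start by minute 189). The tightest is minute 184, so R must start by 184 − 40 = minute 144.
Q must finish before R (must start by minute 144). With a 70-minute duration, Q must start by 144 − 70 = minute 74.
P must finish in time for Q (must start by minute 74, minus 10-minute gap → minute 64); R (must start by minute 144); S (must start by minute 184); T (must start by minute 209). The tightest is minute 64, so P must start by 64 − 55 = minute 9.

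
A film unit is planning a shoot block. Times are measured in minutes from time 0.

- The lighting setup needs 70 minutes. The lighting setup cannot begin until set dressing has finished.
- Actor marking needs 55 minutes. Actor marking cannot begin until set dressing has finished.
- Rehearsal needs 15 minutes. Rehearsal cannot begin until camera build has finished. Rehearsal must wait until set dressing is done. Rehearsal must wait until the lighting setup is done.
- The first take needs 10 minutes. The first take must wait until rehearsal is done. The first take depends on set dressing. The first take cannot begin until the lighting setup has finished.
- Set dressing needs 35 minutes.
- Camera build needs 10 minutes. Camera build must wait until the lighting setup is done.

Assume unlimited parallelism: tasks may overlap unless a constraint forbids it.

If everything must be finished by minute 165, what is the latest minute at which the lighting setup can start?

To finish by minute 165, the first take (duration 10) must start no later than minute 155.
Rehearsal feeds into the first take (must start by minute 155); so rehearsal must finish by minute 155 and therefore start by minute 140.
Camera build must finish before rehearsal (must start by minute 140). With a 10-minute duration, camera build must start by 140 − 10 = minute 130.
The lighting setup must finish in time for camera build (must start by minute 130); rehearsal (must start by minute 140); the first take (must start by minute 155). The tightest is minute 130, so the lighting setup must start by 130 − 70 = minute 60.

60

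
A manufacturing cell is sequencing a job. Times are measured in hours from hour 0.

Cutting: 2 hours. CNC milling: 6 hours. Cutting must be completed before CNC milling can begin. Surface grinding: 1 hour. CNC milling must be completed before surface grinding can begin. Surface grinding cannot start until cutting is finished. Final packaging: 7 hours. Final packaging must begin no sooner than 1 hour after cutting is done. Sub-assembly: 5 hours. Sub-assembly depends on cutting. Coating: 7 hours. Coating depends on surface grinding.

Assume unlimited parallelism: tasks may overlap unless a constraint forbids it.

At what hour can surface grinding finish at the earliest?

Cutting has no prerequisites, so it starts at hour 0 and finishes at hour 2.
CNC milling cannot begin until cutting (finishes hour 2). It runs from hour 2 to 2 + 6 = hour 8.
Surface grinding has to wait for CNC milling (finishes hour 8); cutting (finishes hour 2). The latest of these is hour 8, so surface grinding runs hour 8 to 8 + 1 = hour 9.

9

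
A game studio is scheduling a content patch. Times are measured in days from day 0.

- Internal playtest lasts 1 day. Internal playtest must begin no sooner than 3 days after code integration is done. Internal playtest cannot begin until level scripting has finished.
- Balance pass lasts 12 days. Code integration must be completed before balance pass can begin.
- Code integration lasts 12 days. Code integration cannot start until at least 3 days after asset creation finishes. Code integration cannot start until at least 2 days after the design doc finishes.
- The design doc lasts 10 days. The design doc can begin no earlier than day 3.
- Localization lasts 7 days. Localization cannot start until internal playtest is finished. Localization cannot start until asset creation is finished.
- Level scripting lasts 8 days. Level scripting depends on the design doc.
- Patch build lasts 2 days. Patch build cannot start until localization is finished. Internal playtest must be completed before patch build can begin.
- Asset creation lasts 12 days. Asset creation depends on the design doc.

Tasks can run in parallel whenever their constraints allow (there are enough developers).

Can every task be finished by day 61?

Yes

After its own release at day 3, the design doc can start at day 3 and finishes at day 13.
After the design doc (finishes day 13), level scripting can start at day 13 and finishes at day 21.
Asset creation waits on the design doc (finishes day 13), so it starts at day 13 and finishes at 13 + 12 = day 25.
Code integration has to wait for asset creation (finishes day 25, plus 3-day gap → day 28); the design doc (finishes day 13, plus 2-day gap → day 15). The latest of these is day 28, so code integration runs day 28 to 28 + 12 = day 40.
Balance pass cannot begin until code integration (finishes day 40). It runs from day 40 to 40 + 12 = day 52.
For internal playtest: code integration (finishes day 40, plus 3-day gap → day 43); level scripting (finishes day 21). Taking the maximum gives a start of day 43, and it finishes at 43 + 1 = day 44.
For localization: internal playtest (finishes day 44); asset creation (finishes day 25). Taking the maximum gives a start of day 44, and it finishes at 44 + 7 = day 51.
For patch build: localization (finishes day 51); internal playtest (finishes day 44). Taking the maximum gives a start of day 51, and it finishes at 51 + 2 = day 53.
Every task is finished by day 53, which is no later than the deadline of 61, so the schedule is feasible.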